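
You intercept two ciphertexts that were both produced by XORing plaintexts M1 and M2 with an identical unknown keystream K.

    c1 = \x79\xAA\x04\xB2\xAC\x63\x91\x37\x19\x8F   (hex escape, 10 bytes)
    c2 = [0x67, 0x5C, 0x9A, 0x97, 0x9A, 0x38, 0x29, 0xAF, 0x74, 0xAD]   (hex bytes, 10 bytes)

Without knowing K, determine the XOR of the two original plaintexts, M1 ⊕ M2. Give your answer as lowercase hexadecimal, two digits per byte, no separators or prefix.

c1 ⊕ c2 = (M1 ⊕ K) ⊕ (M2 ⊕ K) = M1 ⊕ M2 — the shared key cancels under XOR.
121 ^ 103 =  30
170 ^  92 = 246
  4 ^ 154 = 158
178 ^ 151 =  37
172 ^ 154 =  54
 99 ^  56 =  91
145 ^  41 = 184
 55 ^ 175 = 152
 25 ^ 116 = 109
143 ^ 173 =  34

1ef69e25365bb8986d22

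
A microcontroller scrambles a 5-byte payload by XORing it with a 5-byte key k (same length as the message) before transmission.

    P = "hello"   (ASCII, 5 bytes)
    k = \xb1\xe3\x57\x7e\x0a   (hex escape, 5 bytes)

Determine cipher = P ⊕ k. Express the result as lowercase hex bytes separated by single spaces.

d9 86 3b 12 65

XOR is its own inverse, so applying the key byte-wise gives the result directly.
68 ^ b1 = d9
65 ^ e3 = 86
6c ^ 57 = 3b
6c ^ 7e = 12
6f ^ 0a = 65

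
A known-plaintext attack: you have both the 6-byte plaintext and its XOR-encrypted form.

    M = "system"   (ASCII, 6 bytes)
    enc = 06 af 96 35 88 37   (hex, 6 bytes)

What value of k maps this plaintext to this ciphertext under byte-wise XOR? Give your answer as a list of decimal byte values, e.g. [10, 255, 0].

Since enc = M ⊕ k, XORing both sides with M gives k = M ⊕ enc.
73 XOR 06 = 75
79 XOR af = d6
73 XOR 96 = e5
74 XOR 35 = 41
65 XOR 88 = ed
6d XOR 37 = 5a

[117, 214, 229, 65, 237, 90]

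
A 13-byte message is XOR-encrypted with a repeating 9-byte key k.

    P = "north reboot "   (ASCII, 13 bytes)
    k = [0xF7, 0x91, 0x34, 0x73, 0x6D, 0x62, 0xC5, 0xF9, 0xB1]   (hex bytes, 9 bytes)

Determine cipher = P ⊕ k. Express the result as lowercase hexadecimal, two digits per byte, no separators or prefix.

The 9-byte key repeats, so the effective keystream is f7 91 34 73 6d 62 c5 f9 b1 f7 91 34 73.
byte 0: 6e XOR f7 = 99
byte 1: 6f XOR 91 = fe
byte 2: 72 XOR 34 = 46
byte 3: 74 XOR 73 = 07
byte 4: 68 XOR 6d = 05
byte 5: 20 XOR 62 = 42
byte 6: 72 XOR c5 = b7
byte 7: 65 XOR f9 = 9c
byte 8: 62 XOR b1 = d3
byte 9: 6f XOR f7 = 98
byte 10: 6f XOR 91 = fe
byte 11: 74 XOR 34 = 40
byte 12: 20 XOR 73 = 53

99fe46070542b79cd398fe4053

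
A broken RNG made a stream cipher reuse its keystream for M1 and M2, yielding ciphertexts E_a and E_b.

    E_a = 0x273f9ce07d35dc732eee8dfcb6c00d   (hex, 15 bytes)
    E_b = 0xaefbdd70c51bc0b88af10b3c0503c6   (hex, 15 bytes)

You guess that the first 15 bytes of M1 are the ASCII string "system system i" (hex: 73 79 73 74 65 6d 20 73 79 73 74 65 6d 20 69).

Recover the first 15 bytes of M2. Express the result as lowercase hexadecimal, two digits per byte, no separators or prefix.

First, E_a ⊕ E_b = (M1 ⊕ K) ⊕ (M2 ⊕ K) = M1 ⊕ M2, so the key drops out. Then M2 = (M1 ⊕ M2) ⊕ M1 over the first 15 bytes.
byte 0: (27 xor ae) xor 73 = 89 xor 73 = fa
byte 1: (3f xor fb) xor 79 = c4 xor 79 = bd
byte 2: (9c xor dd) xor 73 = 41 xor 73 = 32
byte 3: (e0 xor 70) xor 74 = 90 xor 74 = e4
byte 4: (7d xor c5) xor 65 = b8 xor 65 = dd
byte 5: (35 xor 1b) xor 6d = 2e xor 6d = 43
byte 6: (dc xor c0) xor 20 = 1c xor 20 = 3c
byte 7: (73 xor b8) xor 73 = cb xor 73 = b8
byte 8: (2e xor 8a) xor 79 = a4 xor 79 = dd
byte 9: (ee xor f1) xor 73 = 1f xor 73 = 6c
byte 10: (8d xor 0b) xor 74 = 86 xor 74 = f2
byte 11: (fc xor 3c) xor 65 = c0 xor 65 = a5
byte 12: (b6 xor 05) xor 6d = b3 xor 6d = de
byte 13: (c0 xor 03) xor 20 = c3 xor 20 = e3
byte 14: (0d xor c6) xor 69 = cb xor 69 = a2

fabd32e4dd433cb8dd6cf2a5dee3a2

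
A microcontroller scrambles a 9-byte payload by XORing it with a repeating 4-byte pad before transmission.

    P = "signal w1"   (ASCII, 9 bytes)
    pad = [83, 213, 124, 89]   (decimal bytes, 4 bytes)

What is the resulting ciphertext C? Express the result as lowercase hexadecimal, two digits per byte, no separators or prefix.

The 4-byte key repeats, so the effective keystream is 53 d5 7c 59 53 d5 7c 59 53.
byte 0: 115 xor  83 =  32
byte 1: 105 xor 213 = 188
byte 2: 103 xor 124 =  27
byte 3: 110 xor  89 =  55
byte 4:  97 xor  83 =  50
byte 5: 108 xor 213 = 185
byte 6:  32 xor 124 =  92
byte 7: 119 xor  89 =  46
byte 8:  49 xor  83 =  98

20bc1b3732b95c2e62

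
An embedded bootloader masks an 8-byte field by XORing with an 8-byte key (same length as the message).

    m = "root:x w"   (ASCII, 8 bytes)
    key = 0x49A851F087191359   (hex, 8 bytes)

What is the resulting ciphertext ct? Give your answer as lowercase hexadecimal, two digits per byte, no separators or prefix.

byte 0: 72 xor 49 = 3b
byte 1: 6f xor a8 = c7
byte 2: 6f xor 51 = 3e
byte 3: 74 xor f0 = 84
byte 4: 3a xor 87 = bd
byte 5: 78 xor 19 = 61
byte 6: 20 xor 13 = 33
byte 7: 77 xor 59 = 2e

3bc73e84bd61332e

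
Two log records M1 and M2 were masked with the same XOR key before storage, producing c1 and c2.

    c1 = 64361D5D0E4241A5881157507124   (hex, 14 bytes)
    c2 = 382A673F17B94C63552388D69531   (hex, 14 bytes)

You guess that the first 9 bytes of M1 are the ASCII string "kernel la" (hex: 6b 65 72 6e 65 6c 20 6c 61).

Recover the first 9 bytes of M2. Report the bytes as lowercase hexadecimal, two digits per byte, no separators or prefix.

3779080c7c972daabc

First, c1 ⊕ c2 = (M1 ⊕ K) ⊕ (M2 ⊕ K) = M1 ⊕ M2, so the key drops out. Then M2 = (M1 ⊕ M2) ⊕ M1 over the first 9 bytes.
byte 0: (64 XOR 38) XOR 6b = 5c XOR 6b = 37
byte 1: (36 XOR 2a) XOR 65 = 1c XOR 65 = 79
byte 2: (1d XOR 67) XOR 72 = 7a XOR 72 = 08
byte 3: (5d XOR 3f) XOR 6e = 62 XOR 6e = 0c
byte 4: (0e XOR 17) XOR 65 = 19 XOR 65 = 7c
byte 5: (42 XOR b9) XOR 6c = fb XOR 6c = 97
byte 6: (41 XOR 4c) XOR 20 = 0d XOR 20 = 2d
byte 7: (a5 XOR 63) XOR 6c = c6 XOR 6c = aa
byte 8: (88 XOR 55) XOR 61 = dd XOR 61 = bc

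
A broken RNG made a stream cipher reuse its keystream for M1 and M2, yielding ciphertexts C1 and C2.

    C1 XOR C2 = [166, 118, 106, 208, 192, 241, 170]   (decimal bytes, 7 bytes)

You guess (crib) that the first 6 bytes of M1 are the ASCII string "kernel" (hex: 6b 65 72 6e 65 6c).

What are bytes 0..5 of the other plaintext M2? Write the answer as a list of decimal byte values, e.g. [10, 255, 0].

[205, 19, 24, 190, 165, 157]

Since C1 ⊕ C2 = M1 ⊕ M2, XORing with the guessed M1 bytes yields the corresponding M2 bytes: M2 = (C1 ⊕ C2) ⊕ M1.
a6 xor 6b = cd
76 xor 65 = 13
6a xor 72 = 18
d0 xor 6e = be
c0 xor 65 = a5
f1 xor 6c = 9d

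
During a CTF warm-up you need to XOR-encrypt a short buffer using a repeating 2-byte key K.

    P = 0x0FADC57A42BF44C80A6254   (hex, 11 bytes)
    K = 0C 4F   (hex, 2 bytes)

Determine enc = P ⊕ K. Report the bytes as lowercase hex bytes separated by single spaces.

The 2-byte key repeats, so the effective keystream is 0c 4f 0c 4f 0c 4f 0c 4f 0c 4f 0c.
byte 0:  15 XOR  12 =   3
byte 1: 173 XOR  79 = 226
byte 2: 197 XOR  12 = 201
byte 3: 122 XOR  79 =  53
byte 4:  66 XOR  12 =  78
byte 5: 191 XOR  79 = 240
byte 6:  68 XOR  12 =  72
byte 7: 200 XOR  79 = 135
byte 8:  10 XOR  12 =   6
byte 9:  98 XOR  79 =  45
byte 10:  84 XOR  12 =  88

03 e2 c9 35 4e f0 48 87 06 2d 58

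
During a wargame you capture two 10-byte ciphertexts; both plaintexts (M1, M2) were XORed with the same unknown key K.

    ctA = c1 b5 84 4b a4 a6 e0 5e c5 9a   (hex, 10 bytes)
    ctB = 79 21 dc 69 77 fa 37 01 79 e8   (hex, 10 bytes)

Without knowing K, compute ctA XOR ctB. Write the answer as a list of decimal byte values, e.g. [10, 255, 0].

[184, 148, 88, 34, 211, 92, 215, 95, 188, 114]

ctA ⊕ ctB = (M1 ⊕ K) ⊕ (M2 ⊕ K) = M1 ⊕ M2 — the shared key cancels under XOR.
c1 ^ 79 = b8
b5 ^ 21 = 94
84 ^ dc = 58
4b ^ 69 = 22
a4 ^ 77 = d3
a6 ^ fa = 5c
e0 ^ 37 = d7
5e ^ 01 = 5f
c5 ^ 79 = bc
9a ^ e8 = 72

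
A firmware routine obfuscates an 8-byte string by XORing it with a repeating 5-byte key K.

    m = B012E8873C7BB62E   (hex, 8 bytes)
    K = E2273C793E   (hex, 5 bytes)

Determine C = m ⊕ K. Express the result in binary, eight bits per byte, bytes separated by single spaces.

The 5-byte key repeats, so the effective keystream is e2 27 3c 79 3e e2 27 3c.
byte 0: b0 ⊕ e2 = 52
byte 1: 12 ⊕ 27 = 35
byte 2: e8 ⊕ 3c = d4
byte 3: 87 ⊕ 79 = fe
byte 4: 3c ⊕ 3e = 02
byte 5: 7b ⊕ e2 = 99
byte 6: b6 ⊕ 27 = 91
byte 7: 2e ⊕ 3c = 12

01010010 00110101 11010100 11111110 00000010 10011001 10010001 00010010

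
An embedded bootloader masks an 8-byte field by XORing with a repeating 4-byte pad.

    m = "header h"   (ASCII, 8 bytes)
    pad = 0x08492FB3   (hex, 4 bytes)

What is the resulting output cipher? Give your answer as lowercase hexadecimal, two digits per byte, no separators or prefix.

The 4-byte key repeats, so the effective keystream is 08 49 2f b3 08 49 2f b3.
byte 0: 68 ^ 08 = 60
byte 1: 65 ^ 49 = 2c
byte 2: 61 ^ 2f = 4e
byte 3: 64 ^ b3 = d7
byte 4: 65 ^ 08 = 6d
byte 5: 72 ^ 49 = 3b
byte 6: 20 ^ 2f = 0f
byte 7: 68 ^ b3 = db

602c4ed76d3b0fdb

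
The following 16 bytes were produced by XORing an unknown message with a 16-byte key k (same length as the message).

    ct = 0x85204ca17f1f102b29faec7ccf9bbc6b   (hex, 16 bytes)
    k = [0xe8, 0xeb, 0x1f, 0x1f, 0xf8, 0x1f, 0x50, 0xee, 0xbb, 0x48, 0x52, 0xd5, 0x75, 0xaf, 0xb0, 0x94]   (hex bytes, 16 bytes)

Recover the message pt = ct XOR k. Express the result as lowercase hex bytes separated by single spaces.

byte 0: 10000101 xor 11101000 = 01101101
byte 1: 00100000 xor 11101011 = 11001011
byte 2: 01001100 xor 00011111 = 01010011
byte 3: 10100001 xor 00011111 = 10111110
byte 4: 01111111 xor 11111000 = 10000111
byte 5: 00011111 xor 00011111 = 00000000
byte 6: 00010000 xor 01010000 = 01000000
byte 7: 00101011 xor 11101110 = 11000101
byte 8: 00101001 xor 10111011 = 10010010
byte 9: 11111010 xor 01001000 = 10110010
byte 10: 11101100 xor 01010010 = 10111110
byte 11: 01111100 xor 11010101 = 10101001
byte 12: 11001111 xor 01110101 = 10111010
byte 13: 10011011 xor 10101111 = 00110100
byte 14: 10111100 xor 10110000 = 00001100
byte 15: 01101011 xor 10010100 = 11111111

6d cb 53 be 87 00 40 c5 92 b2 be a9 ba 34 0c ff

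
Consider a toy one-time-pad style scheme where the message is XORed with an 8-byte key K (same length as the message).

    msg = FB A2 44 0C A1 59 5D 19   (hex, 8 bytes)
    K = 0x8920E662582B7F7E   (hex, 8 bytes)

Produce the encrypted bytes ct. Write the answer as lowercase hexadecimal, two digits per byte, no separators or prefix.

7282a26ef9722267

11111011 ^ 10001001 = 01110010
10100010 ^ 00100000 = 10000010
01000100 ^ 11100110 = 10100010
00001100 ^ 01100010 = 01101110
10100001 ^ 01011000 = 11111001
01011001 ^ 00101011 = 01110010
01011101 ^ 01111111 = 00100010
00011001 ^ 01111110 = 01100111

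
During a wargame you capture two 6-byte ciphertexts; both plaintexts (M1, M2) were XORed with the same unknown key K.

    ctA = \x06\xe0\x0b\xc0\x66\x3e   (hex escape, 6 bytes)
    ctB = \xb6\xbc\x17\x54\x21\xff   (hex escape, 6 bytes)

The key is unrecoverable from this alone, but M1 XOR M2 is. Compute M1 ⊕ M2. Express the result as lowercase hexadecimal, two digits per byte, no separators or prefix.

b05c1c9447c1

ctA ⊕ ctB = (M1 ⊕ K) ⊕ (M2 ⊕ K) = M1 ⊕ M2 — the shared key cancels under XOR.
  6 ^ 182 = 176
224 ^ 188 =  92
 11 ^  23 =  28
192 ^  84 = 148
102 ^  33 =  71
 62 ^ 255 = 193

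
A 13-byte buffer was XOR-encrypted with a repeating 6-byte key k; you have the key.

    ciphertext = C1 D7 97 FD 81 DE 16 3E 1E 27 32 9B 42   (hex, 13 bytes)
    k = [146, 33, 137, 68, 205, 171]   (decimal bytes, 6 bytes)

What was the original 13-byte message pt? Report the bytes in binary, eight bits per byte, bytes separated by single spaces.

01010011 11110110 00011110 10111001 01001100 01110101 10000100 00011111 10010111 01100011 11111111 00110000 11010000

The 6-byte key repeats, so the effective keystream is 92 21 89 44 cd ab 92 21 89 44 cd ab 92.
byte 0: 11000001 XOR 10010010 = 01010011
byte 1: 11010111 XOR 00100001 = 11110110
byte 2: 10010111 XOR 10001001 = 00011110
byte 3: 11111101 XOR 01000100 = 10111001
byte 4: 10000001 XOR 11001101 = 01001100
byte 5: 11011110 XOR 10101011 = 01110101
byte 6: 00010110 XOR 10010010 = 10000100
byte 7: 00111110 XOR 00100001 = 00011111
byte 8: 00011110 XOR 10001001 = 10010111
byte 9: 00100111 XOR 01000100 = 01100011
byte 10: 00110010 XOR 11001101 = 11111111
byte 11: 10011011 XOR 10101011 = 00110000
byte 12: 01000010 XOR 10010010 = 11010000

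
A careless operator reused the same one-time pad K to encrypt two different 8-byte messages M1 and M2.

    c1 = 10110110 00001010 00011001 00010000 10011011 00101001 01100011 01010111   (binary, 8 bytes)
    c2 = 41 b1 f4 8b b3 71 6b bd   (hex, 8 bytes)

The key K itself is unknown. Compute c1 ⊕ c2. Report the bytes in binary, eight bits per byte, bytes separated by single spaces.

c1 ⊕ c2 = (M1 ⊕ K) ⊕ (M2 ⊕ K) = M1 ⊕ M2 — the shared key cancels under XOR.
b6 ^ 41 = f7
0a ^ b1 = bb
19 ^ f4 = ed
10 ^ 8b = 9b
9b ^ b3 = 28
29 ^ 71 = 58
63 ^ 6b = 08
57 ^ bd = ea

11110111 10111011 11101101 10011011 00101000 01011000 00001000 11101010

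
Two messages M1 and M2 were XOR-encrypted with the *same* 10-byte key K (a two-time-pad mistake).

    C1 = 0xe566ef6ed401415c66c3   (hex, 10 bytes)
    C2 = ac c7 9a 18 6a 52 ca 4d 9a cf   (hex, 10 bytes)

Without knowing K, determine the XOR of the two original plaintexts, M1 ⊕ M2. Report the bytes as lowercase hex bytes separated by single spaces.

C1 ⊕ C2 = (M1 ⊕ K) ⊕ (M2 ⊕ K) = M1 ⊕ M2 — the shared key cancels under XOR.
byte 0: e5 XOR ac = 49
byte 1: 66 XOR c7 = a1
byte 2: ef XOR 9a = 75
byte 3: 6e XOR 18 = 76
byte 4: d4 XOR 6a = be
byte 5: 01 XOR 52 = 53
byte 6: 41 XOR ca = 8b
byte 7: 5c XOR 4d = 11
byte 8: 66 XOR 9a = fc
byte 9: c3 XOR cf = 0c

49 a1 75 76 be 53 8b 11 fc 0c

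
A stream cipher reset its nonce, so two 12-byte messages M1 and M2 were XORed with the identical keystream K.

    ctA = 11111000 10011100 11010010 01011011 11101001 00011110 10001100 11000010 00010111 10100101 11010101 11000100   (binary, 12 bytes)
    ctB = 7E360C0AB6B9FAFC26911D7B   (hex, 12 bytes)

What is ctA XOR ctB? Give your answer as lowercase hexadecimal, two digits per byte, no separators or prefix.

ctA ⊕ ctB = (M1 ⊕ K) ⊕ (M2 ⊕ K) = M1 ⊕ M2 — the shared key cancels under XOR.
byte 0: f8 ^ 7e = 86
byte 1: 9c ^ 36 = aa
byte 2: d2 ^ 0c = de
byte 3: 5b ^ 0a = 51
byte 4: e9 ^ b6 = 5f
byte 5: 1e ^ b9 = a7
byte 6: 8c ^ fa = 76
byte 7: c2 ^ fc = 3e
byte 8: 17 ^ 26 = 31
byte 9: a5 ^ 91 = 34
byte 10: d5 ^ 1d = c8
byte 11: c4 ^ 7b = bf

86aade515fa7763e3134c8bf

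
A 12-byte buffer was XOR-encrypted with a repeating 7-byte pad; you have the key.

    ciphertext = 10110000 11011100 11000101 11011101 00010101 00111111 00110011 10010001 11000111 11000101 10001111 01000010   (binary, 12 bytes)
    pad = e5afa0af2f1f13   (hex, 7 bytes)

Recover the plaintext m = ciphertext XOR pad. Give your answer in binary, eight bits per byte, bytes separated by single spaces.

01010101 01110011 01100101 01110010 00111010 00100000 00100000 01110100 01101000 01100101 00100000 01101101

The 7-byte key repeats, so the effective keystream is e5 af a0 af 2f 1f 13 e5 af a0 af 2f.
byte 0: 10110000 XOR 11100101 = 01010101
byte 1: 11011100 XOR 10101111 = 01110011
byte 2: 11000101 XOR 10100000 = 01100101
byte 3: 11011101 XOR 10101111 = 01110010
byte 4: 00010101 XOR 00101111 = 00111010
byte 5: 00111111 XOR 00011111 = 00100000
byte 6: 00110011 XOR 00010011 = 00100000
byte 7: 10010001 XOR 11100101 = 01110100
byte 8: 11000111 XOR 10101111 = 01101000
byte 9: 11000101 XOR 10100000 = 01100101
byte 10: 10001111 XOR 10101111 = 00100000
byte 11: 01000010 XOR 00101111 = 01101101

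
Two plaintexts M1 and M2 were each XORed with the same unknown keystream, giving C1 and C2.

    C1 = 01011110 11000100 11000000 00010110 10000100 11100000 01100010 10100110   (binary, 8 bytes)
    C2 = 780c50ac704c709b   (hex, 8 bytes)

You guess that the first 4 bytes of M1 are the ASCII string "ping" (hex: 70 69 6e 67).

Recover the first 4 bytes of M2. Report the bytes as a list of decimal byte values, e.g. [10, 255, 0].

First, C1 ⊕ C2 = (M1 ⊕ K) ⊕ (M2 ⊕ K) = M1 ⊕ M2, so the key drops out. Then M2 = (M1 ⊕ M2) ⊕ M1 over the first 4 bytes.
byte 0: (5e ^ 78) ^ 70 = 26 ^ 70 = 56
byte 1: (c4 ^ 0c) ^ 69 = c8 ^ 69 = a1
byte 2: (c0 ^ 50) ^ 6e = 90 ^ 6e = fe
byte 3: (16 ^ ac) ^ 67 = ba ^ 67 = dd

[86, 161, 254, 221]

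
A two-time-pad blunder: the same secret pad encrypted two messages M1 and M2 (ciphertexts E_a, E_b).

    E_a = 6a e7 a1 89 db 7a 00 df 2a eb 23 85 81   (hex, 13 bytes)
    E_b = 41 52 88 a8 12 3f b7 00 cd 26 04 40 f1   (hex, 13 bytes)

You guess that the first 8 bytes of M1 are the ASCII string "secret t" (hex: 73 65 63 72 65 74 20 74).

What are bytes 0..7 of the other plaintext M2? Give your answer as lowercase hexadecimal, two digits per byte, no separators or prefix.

First, E_a ⊕ E_b = (M1 ⊕ K) ⊕ (M2 ⊕ K) = M1 ⊕ M2, so the key drops out. Then M2 = (M1 ⊕ M2) ⊕ M1 over the first 8 bytes.
byte 0: (6a xor 41) xor 73 = 2b xor 73 = 58
byte 1: (e7 xor 52) xor 65 = b5 xor 65 = d0
byte 2: (a1 xor 88) xor 63 = 29 xor 63 = 4a
byte 3: (89 xor a8) xor 72 = 21 xor 72 = 53
byte 4: (db xor 12) xor 65 = c9 xor 65 = ac
byte 5: (7a xor 3f) xor 74 = 45 xor 74 = 31
byte 6: (00 xor b7) xor 20 = b7 xor 20 = 97
byte 7: (df xor 00) xor 74 = df xor 74 = ab

58d04a53ac3197ab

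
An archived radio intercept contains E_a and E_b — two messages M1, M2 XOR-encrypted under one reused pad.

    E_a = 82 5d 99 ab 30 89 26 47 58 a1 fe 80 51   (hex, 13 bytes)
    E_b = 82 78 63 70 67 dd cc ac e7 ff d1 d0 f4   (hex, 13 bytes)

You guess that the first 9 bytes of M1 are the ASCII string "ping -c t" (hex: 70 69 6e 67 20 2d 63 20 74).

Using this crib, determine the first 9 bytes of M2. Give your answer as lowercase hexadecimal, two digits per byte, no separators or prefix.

704c94bc777989cbcb

First, E_a ⊕ E_b = (M1 ⊕ K) ⊕ (M2 ⊕ K) = M1 ⊕ M2, so the key drops out. Then M2 = (M1 ⊕ M2) ⊕ M1 over the first 9 bytes.
byte 0: (82 xor 82) xor 70 = 00 xor 70 = 70
byte 1: (5d xor 78) xor 69 = 25 xor 69 = 4c
byte 2: (99 xor 63) xor 6e = fa xor 6e = 94
byte 3: (ab xor 70) xor 67 = db xor 67 = bc
byte 4: (30 xor 67) xor 20 = 57 xor 20 = 77
byte 5: (89 xor dd) xor 2d = 54 xor 2d = 79
byte 6: (26 xor cc) xor 63 = ea xor 63 = 89
byte 7: (47 xor ac) xor 20 = eb xor 20 = cb
byte 8: (58 xor e7) xor 74 = bf xor 74 = cb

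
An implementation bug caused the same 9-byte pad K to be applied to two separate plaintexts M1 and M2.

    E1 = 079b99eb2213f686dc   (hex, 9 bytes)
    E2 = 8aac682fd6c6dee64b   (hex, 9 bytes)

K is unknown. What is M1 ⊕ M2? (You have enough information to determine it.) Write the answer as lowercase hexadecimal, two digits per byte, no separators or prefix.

8d37f1c4f4d5286097

E1 ⊕ E2 = (M1 ⊕ K) ⊕ (M2 ⊕ K) = M1 ⊕ M2 — the shared key cancels under XOR.
byte 0: 07 ⊕ 8a = 8d
byte 1: 9b ⊕ ac = 37
byte 2: 99 ⊕ 68 = f1
byte 3: eb ⊕ 2f = c4
byte 4: 22 ⊕ d6 = f4
byte 5: 13 ⊕ c6 = d5
byte 6: f6 ⊕ de = 28
byte 7: 86 ⊕ e6 = 60
byte 8: dc ⊕ 4b = 97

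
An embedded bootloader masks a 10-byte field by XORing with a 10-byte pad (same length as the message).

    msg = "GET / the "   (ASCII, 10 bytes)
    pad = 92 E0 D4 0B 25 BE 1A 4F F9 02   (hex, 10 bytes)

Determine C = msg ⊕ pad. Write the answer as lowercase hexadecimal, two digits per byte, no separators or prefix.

d5a5802b0a9e6e279c22

XOR is its own inverse, so applying the key byte-wise gives the result directly.
byte 0: 47 ^ 92 = d5
byte 1: 45 ^ e0 = a5
byte 2: 54 ^ d4 = 80
byte 3: 20 ^ 0b = 2b
byte 4: 2f ^ 25 = 0a
byte 5: 20 ^ be = 9e
byte 6: 74 ^ 1a = 6e
byte 7: 68 ^ 4f = 27
byte 8: 65 ^ f9 = 9c
byte 9: 20 ^ 02 = 22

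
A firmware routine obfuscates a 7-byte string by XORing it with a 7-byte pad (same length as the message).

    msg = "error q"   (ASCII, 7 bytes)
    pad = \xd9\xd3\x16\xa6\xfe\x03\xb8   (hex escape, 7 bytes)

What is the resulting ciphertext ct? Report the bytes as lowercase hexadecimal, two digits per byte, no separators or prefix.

101 ^ 217 = 188
114 ^ 211 = 161
114 ^  22 = 100
111 ^ 166 = 201
114 ^ 254 = 140
 32 ^   3 =  35
113 ^ 184 = 201

bca164c98c23c9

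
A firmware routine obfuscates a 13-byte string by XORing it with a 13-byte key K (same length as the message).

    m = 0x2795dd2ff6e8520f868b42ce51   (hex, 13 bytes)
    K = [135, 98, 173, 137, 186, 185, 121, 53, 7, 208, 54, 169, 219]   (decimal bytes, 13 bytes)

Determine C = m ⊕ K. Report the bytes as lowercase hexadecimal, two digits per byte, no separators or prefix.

27 XOR 87 = a0
95 XOR 62 = f7
dd XOR ad = 70
2f XOR 89 = a6
f6 XOR ba = 4c
e8 XOR b9 = 51
52 XOR 79 = 2b
0f XOR 35 = 3a
86 XOR 07 = 81
8b XOR d0 = 5b
42 XOR 36 = 74
ce XOR a9 = 67
51 XOR db = 8a

a0f770a64c512b3a815b74678a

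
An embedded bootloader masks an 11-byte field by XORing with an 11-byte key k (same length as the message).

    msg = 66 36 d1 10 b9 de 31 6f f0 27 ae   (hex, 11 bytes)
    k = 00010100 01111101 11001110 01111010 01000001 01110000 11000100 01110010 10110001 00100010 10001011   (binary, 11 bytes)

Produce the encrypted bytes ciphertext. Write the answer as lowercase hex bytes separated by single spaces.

72 4b 1f 6a f8 ae f5 1d 41 05 25

XOR is its own inverse, so applying the key byte-wise gives the result directly.
01100110 ⊕ 00010100 = 01110010
00110110 ⊕ 01111101 = 01001011
11010001 ⊕ 11001110 = 00011111
00010000 ⊕ 01111010 = 01101010
10111001 ⊕ 01000001 = 11111000
11011110 ⊕ 01110000 = 10101110
00110001 ⊕ 11000100 = 11110101
01101111 ⊕ 01110010 = 00011101
11110000 ⊕ 10110001 = 01000001
00100111 ⊕ 00100010 = 00000101
10101110 ⊕ 10001011 = 00100101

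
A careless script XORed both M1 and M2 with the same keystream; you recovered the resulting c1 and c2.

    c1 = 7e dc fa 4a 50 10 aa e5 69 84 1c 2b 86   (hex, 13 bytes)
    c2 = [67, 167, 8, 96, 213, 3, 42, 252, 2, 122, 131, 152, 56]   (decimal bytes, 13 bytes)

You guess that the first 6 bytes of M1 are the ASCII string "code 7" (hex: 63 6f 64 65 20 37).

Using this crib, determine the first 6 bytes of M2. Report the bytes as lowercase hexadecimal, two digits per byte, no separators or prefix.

5e14964fa524

First, c1 ⊕ c2 = (M1 ⊕ K) ⊕ (M2 ⊕ K) = M1 ⊕ M2, so the key drops out. Then M2 = (M1 ⊕ M2) ⊕ M1 over the first 6 bytes.
byte 0: (7e XOR 43) XOR 63 = 3d XOR 63 = 5e
byte 1: (dc XOR a7) XOR 6f = 7b XOR 6f = 14
byte 2: (fa XOR 08) XOR 64 = f2 XOR 64 = 96
byte 3: (4a XOR 60) XOR 65 = 2a XOR 65 = 4f
byte 4: (50 XOR d5) XOR 20 = 85 XOR 20 = a5
byte 5: (10 XOR 03) XOR 37 = 13 XOR 37 = 24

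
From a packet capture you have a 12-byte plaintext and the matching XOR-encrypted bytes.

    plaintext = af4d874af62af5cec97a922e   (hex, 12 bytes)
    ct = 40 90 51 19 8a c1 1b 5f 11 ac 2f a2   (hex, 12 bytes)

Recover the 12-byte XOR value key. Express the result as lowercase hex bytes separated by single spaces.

Since ct = plaintext ⊕ key, XORing both sides with plaintext gives key = plaintext ⊕ ct.
af ⊕ 40 = ef
4d ⊕ 90 = dd
87 ⊕ 51 = d6
4a ⊕ 19 = 53
f6 ⊕ 8a = 7c
2a ⊕ c1 = eb
f5 ⊕ 1b = ee
ce ⊕ 5f = 91
c9 ⊕ 11 = d8
7a ⊕ ac = d6
92 ⊕ 2f = bd
2e ⊕ a2 = 8c

ef dd d6 53 7c eb ee 91 d8 d6 bd 8c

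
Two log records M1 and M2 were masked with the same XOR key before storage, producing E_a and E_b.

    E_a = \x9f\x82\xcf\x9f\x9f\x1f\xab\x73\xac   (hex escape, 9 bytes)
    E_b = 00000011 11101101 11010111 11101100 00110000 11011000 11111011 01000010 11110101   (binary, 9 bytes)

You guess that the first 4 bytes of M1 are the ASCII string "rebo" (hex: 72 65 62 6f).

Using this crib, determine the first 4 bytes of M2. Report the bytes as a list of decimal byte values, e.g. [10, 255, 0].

[238, 10, 122, 28]

First, E_a ⊕ E_b = (M1 ⊕ K) ⊕ (M2 ⊕ K) = M1 ⊕ M2, so the key drops out. Then M2 = (M1 ⊕ M2) ⊕ M1 over the first 4 bytes.
byte 0: (9f ^ 03) ^ 72 = 9c ^ 72 = ee
byte 1: (82 ^ ed) ^ 65 = 6f ^ 65 = 0a
byte 2: (cf ^ d7) ^ 62 = 18 ^ 62 = 7a
byte 3: (9f ^ ec) ^ 6f = 73 ^ 6f = 1c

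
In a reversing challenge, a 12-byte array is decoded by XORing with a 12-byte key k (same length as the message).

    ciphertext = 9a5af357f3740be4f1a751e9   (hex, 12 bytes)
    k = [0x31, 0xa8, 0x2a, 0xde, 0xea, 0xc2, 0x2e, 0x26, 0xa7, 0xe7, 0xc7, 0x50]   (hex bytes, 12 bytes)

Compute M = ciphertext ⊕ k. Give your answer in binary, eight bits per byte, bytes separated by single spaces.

byte 0: 9a ^ 31 = ab
byte 1: 5a ^ a8 = f2
byte 2: f3 ^ 2a = d9
byte 3: 57 ^ de = 89
byte 4: f3 ^ ea = 19
byte 5: 74 ^ c2 = b6
byte 6: 0b ^ 2e = 25
byte 7: e4 ^ 26 = c2
byte 8: f1 ^ a7 = 56
byte 9: a7 ^ e7 = 40
byte 10: 51 ^ c7 = 96
byte 11: e9 ^ 50 = b9

10101011 11110010 11011001 10001001 00011001 10110110 00100101 11000010 01010110 01000000 10010110 10111001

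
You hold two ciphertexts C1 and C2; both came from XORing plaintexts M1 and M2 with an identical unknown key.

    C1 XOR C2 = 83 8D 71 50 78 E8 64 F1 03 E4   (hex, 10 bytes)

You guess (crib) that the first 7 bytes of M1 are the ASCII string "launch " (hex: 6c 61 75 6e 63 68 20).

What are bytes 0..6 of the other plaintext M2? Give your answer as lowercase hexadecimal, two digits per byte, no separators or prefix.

efec043e1b8044

Since C1 ⊕ C2 = M1 ⊕ M2, XORing with the guessed M1 bytes yields the corresponding M2 bytes: M2 = (C1 ⊕ C2) ⊕ M1.
83 ^ 6c = ef
8d ^ 61 = ec
71 ^ 75 = 04
50 ^ 6e = 3e
78 ^ 63 = 1b
e8 ^ 68 = 80
64 ^ 20 = 44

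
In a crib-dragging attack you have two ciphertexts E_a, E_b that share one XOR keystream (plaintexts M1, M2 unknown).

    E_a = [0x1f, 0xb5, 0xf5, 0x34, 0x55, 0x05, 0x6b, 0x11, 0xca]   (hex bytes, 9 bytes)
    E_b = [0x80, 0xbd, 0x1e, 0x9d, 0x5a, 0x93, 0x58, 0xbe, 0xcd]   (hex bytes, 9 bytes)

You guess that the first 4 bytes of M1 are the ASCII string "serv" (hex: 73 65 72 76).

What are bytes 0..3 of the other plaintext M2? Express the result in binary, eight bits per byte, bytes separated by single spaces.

11101100 01101101 10011001 11011111

First, E_a ⊕ E_b = (M1 ⊕ K) ⊕ (M2 ⊕ K) = M1 ⊕ M2, so the key drops out. Then M2 = (M1 ⊕ M2) ⊕ M1 over the first 4 bytes.
byte 0: (1f ^ 80) ^ 73 = 9f ^ 73 = ec
byte 1: (b5 ^ bd) ^ 65 = 08 ^ 65 = 6d
byte 2: (f5 ^ 1e) ^ 72 = eb ^ 72 = 99
byte 3: (34 ^ 9d) ^ 76 = a9 ^ 76 = df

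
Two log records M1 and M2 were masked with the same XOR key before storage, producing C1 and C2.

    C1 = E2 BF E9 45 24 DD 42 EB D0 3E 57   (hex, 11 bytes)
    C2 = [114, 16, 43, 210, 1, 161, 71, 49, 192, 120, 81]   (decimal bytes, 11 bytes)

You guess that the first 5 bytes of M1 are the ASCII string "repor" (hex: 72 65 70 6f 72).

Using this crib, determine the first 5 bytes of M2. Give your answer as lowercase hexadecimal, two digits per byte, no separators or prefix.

First, C1 ⊕ C2 = (M1 ⊕ K) ⊕ (M2 ⊕ K) = M1 ⊕ M2, so the key drops out. Then M2 = (M1 ⊕ M2) ⊕ M1 over the first 5 bytes.
byte 0: (e2 ⊕ 72) ⊕ 72 = 90 ⊕ 72 = e2
byte 1: (bf ⊕ 10) ⊕ 65 = af ⊕ 65 = ca
byte 2: (e9 ⊕ 2b) ⊕ 70 = c2 ⊕ 70 = b2
byte 3: (45 ⊕ d2) ⊕ 6f = 97 ⊕ 6f = f8
byte 4: (24 ⊕ 01) ⊕ 72 = 25 ⊕ 72 = 57

e2cab2f857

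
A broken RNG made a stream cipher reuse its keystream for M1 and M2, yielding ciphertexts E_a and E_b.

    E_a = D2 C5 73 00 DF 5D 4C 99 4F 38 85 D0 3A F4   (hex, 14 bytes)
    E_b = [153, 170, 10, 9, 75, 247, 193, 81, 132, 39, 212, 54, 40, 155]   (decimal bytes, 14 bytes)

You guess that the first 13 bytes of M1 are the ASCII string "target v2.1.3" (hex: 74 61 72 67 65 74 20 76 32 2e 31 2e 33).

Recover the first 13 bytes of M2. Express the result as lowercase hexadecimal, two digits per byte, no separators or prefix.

First, E_a ⊕ E_b = (M1 ⊕ K) ⊕ (M2 ⊕ K) = M1 ⊕ M2, so the key drops out. Then M2 = (M1 ⊕ M2) ⊕ M1 over the first 13 bytes.
byte 0: (d2 ^ 99) ^ 74 = 4b ^ 74 = 3f
byte 1: (c5 ^ aa) ^ 61 = 6f ^ 61 = 0e
byte 2: (73 ^ 0a) ^ 72 = 79 ^ 72 = 0b
byte 3: (00 ^ 09) ^ 67 = 09 ^ 67 = 6e
byte 4: (df ^ 4b) ^ 65 = 94 ^ 65 = f1
byte 5: (5d ^ f7) ^ 74 = aa ^ 74 = de
byte 6: (4c ^ c1) ^ 20 = 8d ^ 20 = ad
byte 7: (99 ^ 51) ^ 76 = c8 ^ 76 = be
byte 8: (4f ^ 84) ^ 32 = cb ^ 32 = f9
byte 9: (38 ^ 27) ^ 2e = 1f ^ 2e = 31
byte 10: (85 ^ d4) ^ 31 = 51 ^ 31 = 60
byte 11: (d0 ^ 36) ^ 2e = e6 ^ 2e = c8
byte 12: (3a ^ 28) ^ 33 = 12 ^ 33 = 21

3f0e0b6ef1deadbef93160c821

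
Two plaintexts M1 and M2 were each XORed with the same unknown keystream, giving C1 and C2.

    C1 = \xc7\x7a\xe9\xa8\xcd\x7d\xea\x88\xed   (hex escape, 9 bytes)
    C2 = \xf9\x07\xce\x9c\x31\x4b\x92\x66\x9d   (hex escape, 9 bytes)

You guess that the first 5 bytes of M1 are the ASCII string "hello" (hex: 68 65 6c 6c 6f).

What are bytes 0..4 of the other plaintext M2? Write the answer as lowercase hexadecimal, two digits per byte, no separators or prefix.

First, C1 ⊕ C2 = (M1 ⊕ K) ⊕ (M2 ⊕ K) = M1 ⊕ M2, so the key drops out. Then M2 = (M1 ⊕ M2) ⊕ M1 over the first 5 bytes.
byte 0: (c7 ^ f9) ^ 68 = 3e ^ 68 = 56
byte 1: (7a ^ 07) ^ 65 = 7d ^ 65 = 18
byte 2: (e9 ^ ce) ^ 6c = 27 ^ 6c = 4b
byte 3: (a8 ^ 9c) ^ 6c = 34 ^ 6c = 58
byte 4: (cd ^ 31) ^ 6f = fc ^ 6f = 93

56184b5893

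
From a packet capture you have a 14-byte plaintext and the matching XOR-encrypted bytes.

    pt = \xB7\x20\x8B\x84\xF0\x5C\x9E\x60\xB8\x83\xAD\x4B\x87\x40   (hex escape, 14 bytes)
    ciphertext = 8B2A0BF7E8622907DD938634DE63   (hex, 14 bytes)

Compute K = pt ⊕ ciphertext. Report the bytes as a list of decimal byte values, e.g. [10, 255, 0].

[60, 10, 128, 115, 24, 62, 183, 103, 101, 16, 43, 127, 89, 35]

Since ciphertext = pt ⊕ K, XORing both sides with pt gives K = pt ⊕ ciphertext.
byte 0: b7 ⊕ 8b = 3c
byte 1: 20 ⊕ 2a = 0a
byte 2: 8b ⊕ 0b = 80
byte 3: 84 ⊕ f7 = 73
byte 4: f0 ⊕ e8 = 18
byte 5: 5c ⊕ 62 = 3e
byte 6: 9e ⊕ 29 = b7
byte 7: 60 ⊕ 07 = 67
byte 8: b8 ⊕ dd = 65
byte 9: 83 ⊕ 93 = 10
byte 10: ad ⊕ 86 = 2b
byte 11: 4b ⊕ 34 = 7f
byte 12: 87 ⊕ de = 59
byte 13: 40 ⊕ 63 = 23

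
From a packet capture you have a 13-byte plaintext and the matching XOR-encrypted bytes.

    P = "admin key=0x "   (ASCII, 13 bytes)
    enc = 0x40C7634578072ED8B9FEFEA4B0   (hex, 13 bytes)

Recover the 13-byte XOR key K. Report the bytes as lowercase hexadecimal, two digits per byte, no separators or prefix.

Since enc = P ⊕ K, XORing both sides with P gives K = P ⊕ enc.
byte 0: 01100001 xor 01000000 = 00100001
byte 1: 01100100 xor 11000111 = 10100011
byte 2: 01101101 xor 01100011 = 00001110
byte 3: 01101001 xor 01000101 = 00101100
byte 4: 01101110 xor 01111000 = 00010110
byte 5: 00100000 xor 00000111 = 00100111
byte 6: 01101011 xor 00101110 = 01000101
byte 7: 01100101 xor 11011000 = 10111101
byte 8: 01111001 xor 10111001 = 11000000
byte 9: 00111101 xor 11111110 = 11000011
byte 10: 00110000 xor 11111110 = 11001110
byte 11: 01111000 xor 10100100 = 11011100
byte 12: 00100000 xor 10110000 = 10010000

21a30e2c162745bdc0c3cedc90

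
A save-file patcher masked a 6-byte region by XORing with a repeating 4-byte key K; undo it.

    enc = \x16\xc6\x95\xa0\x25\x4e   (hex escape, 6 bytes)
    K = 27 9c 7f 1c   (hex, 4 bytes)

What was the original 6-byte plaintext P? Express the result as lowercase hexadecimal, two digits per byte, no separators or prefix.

The 4-byte key repeats, so the effective keystream is 27 9c 7f 1c 27 9c.
byte 0: 16 XOR 27 = 31
byte 1: c6 XOR 9c = 5a
byte 2: 95 XOR 7f = ea
byte 3: a0 XOR 1c = bc
byte 4: 25 XOR 27 = 02
byte 5: 4e XOR 9c = d2

315aeabc02d2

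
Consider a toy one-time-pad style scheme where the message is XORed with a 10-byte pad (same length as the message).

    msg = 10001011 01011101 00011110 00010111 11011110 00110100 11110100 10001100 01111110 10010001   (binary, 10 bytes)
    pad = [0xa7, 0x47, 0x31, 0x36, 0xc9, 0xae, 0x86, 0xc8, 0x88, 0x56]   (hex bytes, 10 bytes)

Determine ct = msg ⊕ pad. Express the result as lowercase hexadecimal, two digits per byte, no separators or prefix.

2c1a2f21179a7244f6c7

8b ^ a7 = 2c
5d ^ 47 = 1a
1e ^ 31 = 2f
17 ^ 36 = 21
de ^ c9 = 17
34 ^ ae = 9a
f4 ^ 86 = 72
8c ^ c8 = 44
7e ^ 88 = f6
91 ^ 56 = c7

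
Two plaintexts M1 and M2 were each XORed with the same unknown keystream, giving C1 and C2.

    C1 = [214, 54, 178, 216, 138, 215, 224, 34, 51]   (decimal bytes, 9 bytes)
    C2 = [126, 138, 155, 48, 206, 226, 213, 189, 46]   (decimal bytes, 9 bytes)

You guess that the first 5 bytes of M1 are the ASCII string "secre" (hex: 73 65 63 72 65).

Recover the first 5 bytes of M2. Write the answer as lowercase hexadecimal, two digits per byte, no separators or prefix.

First, C1 ⊕ C2 = (M1 ⊕ K) ⊕ (M2 ⊕ K) = M1 ⊕ M2, so the key drops out. Then M2 = (M1 ⊕ M2) ⊕ M1 over the first 5 bytes.
byte 0: (d6 ⊕ 7e) ⊕ 73 = a8 ⊕ 73 = db
byte 1: (36 ⊕ 8a) ⊕ 65 = bc ⊕ 65 = d9
byte 2: (b2 ⊕ 9b) ⊕ 63 = 29 ⊕ 63 = 4a
byte 3: (d8 ⊕ 30) ⊕ 72 = e8 ⊕ 72 = 9a
byte 4: (8a ⊕ ce) ⊕ 65 = 44 ⊕ 65 = 21

dbd94a9a21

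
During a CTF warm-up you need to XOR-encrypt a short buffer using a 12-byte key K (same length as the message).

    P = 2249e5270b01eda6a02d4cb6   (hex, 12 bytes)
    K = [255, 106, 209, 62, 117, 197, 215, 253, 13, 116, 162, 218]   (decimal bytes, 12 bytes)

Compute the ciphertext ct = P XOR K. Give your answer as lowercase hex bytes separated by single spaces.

dd 23 34 19 7e c4 3a 5b ad 59 ee 6c

byte 0: 22 ⊕ ff = dd
byte 1: 49 ⊕ 6a = 23
byte 2: e5 ⊕ d1 = 34
byte 3: 27 ⊕ 3e = 19
byte 4: 0b ⊕ 75 = 7e
byte 5: 01 ⊕ c5 = c4
byte 6: ed ⊕ d7 = 3a
byte 7: a6 ⊕ fd = 5b
byte 8: a0 ⊕ 0d = ad
byte 9: 2d ⊕ 74 = 59
byte 10: 4c ⊕ a2 = ee
byte 11: b6 ⊕ da = 6c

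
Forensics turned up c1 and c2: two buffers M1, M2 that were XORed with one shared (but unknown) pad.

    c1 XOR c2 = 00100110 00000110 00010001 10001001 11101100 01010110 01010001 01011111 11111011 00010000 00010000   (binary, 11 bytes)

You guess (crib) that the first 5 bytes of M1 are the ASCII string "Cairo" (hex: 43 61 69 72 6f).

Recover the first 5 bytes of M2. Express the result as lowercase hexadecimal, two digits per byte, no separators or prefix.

Since c1 ⊕ c2 = M1 ⊕ M2, XORing with the guessed M1 bytes yields the corresponding M2 bytes: M2 = (c1 ⊕ c2) ⊕ M1.
00100110 XOR 01000011 = 01100101
00000110 XOR 01100001 = 01100111
00010001 XOR 01101001 = 01111000
10001001 XOR 01110010 = 11111011
11101100 XOR 01101111 = 10000011

656778fb83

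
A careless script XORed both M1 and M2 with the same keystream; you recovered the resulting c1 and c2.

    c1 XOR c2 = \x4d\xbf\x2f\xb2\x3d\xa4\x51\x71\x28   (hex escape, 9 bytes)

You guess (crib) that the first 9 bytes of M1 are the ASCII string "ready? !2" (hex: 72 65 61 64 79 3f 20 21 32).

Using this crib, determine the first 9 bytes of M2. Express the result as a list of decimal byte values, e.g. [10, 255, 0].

Since c1 ⊕ c2 = M1 ⊕ M2, XORing with the guessed M1 bytes yields the corresponding M2 bytes: M2 = (c1 ⊕ c2) ⊕ M1.
01001101 xor 01110010 = 00111111
10111111 xor 01100101 = 11011010
00101111 xor 01100001 = 01001110
10110010 xor 01100100 = 11010110
00111101 xor 01111001 = 01000100
10100100 xor 00111111 = 10011011
01010001 xor 00100000 = 01110001
01110001 xor 00100001 = 01010000
00101000 xor 00110010 = 00011010

[63, 218, 78, 214, 68, 155, 113, 80, 26]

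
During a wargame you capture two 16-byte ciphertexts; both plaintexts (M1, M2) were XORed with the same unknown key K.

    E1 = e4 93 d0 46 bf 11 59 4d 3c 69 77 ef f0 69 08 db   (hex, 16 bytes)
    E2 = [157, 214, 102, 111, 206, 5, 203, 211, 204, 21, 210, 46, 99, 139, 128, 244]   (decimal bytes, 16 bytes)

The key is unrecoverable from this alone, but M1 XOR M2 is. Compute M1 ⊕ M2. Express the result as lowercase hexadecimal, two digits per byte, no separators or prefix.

7945b6297114929ef07ca5c193e2882f

E1 ⊕ E2 = (M1 ⊕ K) ⊕ (M2 ⊕ K) = M1 ⊕ M2 — the shared key cancels under XOR.
e4 ^ 9d = 79
93 ^ d6 = 45
d0 ^ 66 = b6
46 ^ 6f = 29
bf ^ ce = 71
11 ^ 05 = 14
59 ^ cb = 92
4d ^ d3 = 9e
3c ^ cc = f0
69 ^ 15 = 7c
77 ^ d2 = a5
ef ^ 2e = c1
f0 ^ 63 = 93
69 ^ 8b = e2
08 ^ 80 = 88
db ^ f4 = 2f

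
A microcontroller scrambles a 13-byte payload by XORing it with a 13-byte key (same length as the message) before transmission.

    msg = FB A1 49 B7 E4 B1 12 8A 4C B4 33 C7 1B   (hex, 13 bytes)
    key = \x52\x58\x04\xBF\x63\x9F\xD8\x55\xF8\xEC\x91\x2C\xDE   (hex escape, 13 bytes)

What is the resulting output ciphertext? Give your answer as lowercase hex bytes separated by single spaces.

XOR is its own inverse, so applying the key byte-wise gives the result directly.
fb ^ 52 = a9
a1 ^ 58 = f9
49 ^ 04 = 4d
b7 ^ bf = 08
e4 ^ 63 = 87
b1 ^ 9f = 2e
12 ^ d8 = ca
8a ^ 55 = df
4c ^ f8 = b4
b4 ^ ec = 58
33 ^ 91 = a2
c7 ^ 2c = eb
1b ^ de = c5

a9 f9 4d 08 87 2e ca df b4 58 a2 eb c5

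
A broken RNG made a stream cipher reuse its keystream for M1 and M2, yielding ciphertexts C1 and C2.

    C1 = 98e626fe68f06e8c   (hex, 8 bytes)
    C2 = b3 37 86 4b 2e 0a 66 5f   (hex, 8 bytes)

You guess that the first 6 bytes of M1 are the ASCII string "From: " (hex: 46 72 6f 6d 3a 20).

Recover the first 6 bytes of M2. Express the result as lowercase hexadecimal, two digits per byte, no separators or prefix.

First, C1 ⊕ C2 = (M1 ⊕ K) ⊕ (M2 ⊕ K) = M1 ⊕ M2, so the key drops out. Then M2 = (M1 ⊕ M2) ⊕ M1 over the first 6 bytes.
byte 0: (98 ⊕ b3) ⊕ 46 = 2b ⊕ 46 = 6d
byte 1: (e6 ⊕ 37) ⊕ 72 = d1 ⊕ 72 = a3
byte 2: (26 ⊕ 86) ⊕ 6f = a0 ⊕ 6f = cf
byte 3: (fe ⊕ 4b) ⊕ 6d = b5 ⊕ 6d = d8
byte 4: (68 ⊕ 2e) ⊕ 3a = 46 ⊕ 3a = 7c
byte 5: (f0 ⊕ 0a) ⊕ 20 = fa ⊕ 20 = da

6da3cfd87cda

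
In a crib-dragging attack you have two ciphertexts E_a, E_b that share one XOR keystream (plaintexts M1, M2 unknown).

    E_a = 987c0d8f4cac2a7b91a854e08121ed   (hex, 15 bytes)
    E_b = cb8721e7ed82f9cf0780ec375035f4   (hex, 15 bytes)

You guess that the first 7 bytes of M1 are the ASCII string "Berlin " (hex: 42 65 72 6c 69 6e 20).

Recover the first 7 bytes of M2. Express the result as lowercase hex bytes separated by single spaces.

First, E_a ⊕ E_b = (M1 ⊕ K) ⊕ (M2 ⊕ K) = M1 ⊕ M2, so the key drops out. Then M2 = (M1 ⊕ M2) ⊕ M1 over the first 7 bytes.
byte 0: (98 ^ cb) ^ 42 = 53 ^ 42 = 11
byte 1: (7c ^ 87) ^ 65 = fb ^ 65 = 9e
byte 2: (0d ^ 21) ^ 72 = 2c ^ 72 = 5e
byte 3: (8f ^ e7) ^ 6c = 68 ^ 6c = 04
byte 4: (4c ^ ed) ^ 69 = a1 ^ 69 = c8
byte 5: (ac ^ 82) ^ 6e = 2e ^ 6e = 40
byte 6: (2a ^ f9) ^ 20 = d3 ^ 20 = f3

11 9e 5e 04 c8 40 f3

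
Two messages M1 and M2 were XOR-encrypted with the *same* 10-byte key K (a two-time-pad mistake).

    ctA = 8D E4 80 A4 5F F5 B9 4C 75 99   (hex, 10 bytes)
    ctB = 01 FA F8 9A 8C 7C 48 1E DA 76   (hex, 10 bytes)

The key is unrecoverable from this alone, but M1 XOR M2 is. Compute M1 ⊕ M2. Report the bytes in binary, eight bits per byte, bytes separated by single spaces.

ctA ⊕ ctB = (M1 ⊕ K) ⊕ (M2 ⊕ K) = M1 ⊕ M2 — the shared key cancels under XOR.
byte 0: 8d xor 01 = 8c
byte 1: e4 xor fa = 1e
byte 2: 80 xor f8 = 78
byte 3: a4 xor 9a = 3e
byte 4: 5f xor 8c = d3
byte 5: f5 xor 7c = 89
byte 6: b9 xor 48 = f1
byte 7: 4c xor 1e = 52
byte 8: 75 xor da = af
byte 9: 99 xor 76 = ef

10001100 00011110 01111000 00111110 11010011 10001001 11110001 01010010 10101111 11101111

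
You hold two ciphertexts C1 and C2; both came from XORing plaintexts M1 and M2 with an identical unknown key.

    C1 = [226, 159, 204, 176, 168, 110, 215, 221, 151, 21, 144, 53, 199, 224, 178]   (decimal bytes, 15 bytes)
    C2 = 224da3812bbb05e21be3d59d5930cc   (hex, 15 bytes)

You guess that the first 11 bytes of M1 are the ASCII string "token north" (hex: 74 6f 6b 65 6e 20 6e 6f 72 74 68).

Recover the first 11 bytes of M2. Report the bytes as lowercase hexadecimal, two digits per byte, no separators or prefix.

b4bd0454edf5bc50fe822d

First, C1 ⊕ C2 = (M1 ⊕ K) ⊕ (M2 ⊕ K) = M1 ⊕ M2, so the key drops out. Then M2 = (M1 ⊕ M2) ⊕ M1 over the first 11 bytes.
byte 0: (e2 ⊕ 22) ⊕ 74 = c0 ⊕ 74 = b4
byte 1: (9f ⊕ 4d) ⊕ 6f = d2 ⊕ 6f = bd
byte 2: (cc ⊕ a3) ⊕ 6b = 6f ⊕ 6b = 04
byte 3: (b0 ⊕ 81) ⊕ 65 = 31 ⊕ 65 = 54
byte 4: (a8 ⊕ 2b) ⊕ 6e = 83 ⊕ 6e = ed
byte 5: (6e ⊕ bb) ⊕ 20 = d5 ⊕ 20 = f5
byte 6: (d7 ⊕ 05) ⊕ 6e = d2 ⊕ 6e = bc
byte 7: (dd ⊕ e2) ⊕ 6f = 3f ⊕ 6f = 50
byte 8: (97 ⊕ 1b) ⊕ 72 = 8c ⊕ 72 = fe
byte 9: (15 ⊕ e3) ⊕ 74 = f6 ⊕ 74 = 82
byte 10: (90 ⊕ d5) ⊕ 68 = 45 ⊕ 68 = 2d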